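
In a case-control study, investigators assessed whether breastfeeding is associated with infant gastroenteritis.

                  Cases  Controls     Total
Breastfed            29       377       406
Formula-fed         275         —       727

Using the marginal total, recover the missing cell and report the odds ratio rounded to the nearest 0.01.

The missing cell is in the unexposed row: 727 − 275 = 452.
So a = 29, b = 377, c = 275, d = 452.
OR = (a·d)/(b·c) = (29 × 452) / (377 × 275) = 13108 / 103675 = 0.12643

0.13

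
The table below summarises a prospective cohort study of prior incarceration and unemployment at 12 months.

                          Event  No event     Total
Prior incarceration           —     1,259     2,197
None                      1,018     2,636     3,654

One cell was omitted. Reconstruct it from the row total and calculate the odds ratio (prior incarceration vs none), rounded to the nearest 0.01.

The missing cell is in the exposed row: 2197 − 1259 = 938.
So a = 938, b = 1259, c = 1018, d = 2636.
OR = (a·d)/(b·c) = (938 × 2636) / (1259 × 1018) = 2472568 / 1281662 = 1.92919

1.93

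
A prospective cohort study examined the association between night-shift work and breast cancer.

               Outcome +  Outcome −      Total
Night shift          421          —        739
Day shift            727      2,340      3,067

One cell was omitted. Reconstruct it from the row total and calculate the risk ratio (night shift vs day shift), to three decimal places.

2.403

The missing cell is in the exposed row: 739 − 421 = 318.
So a = 421, b = 318, c = 727, d = 2340.
RR = [a/(a+b)] / [c/(c+d)] = (421/739) / (727/3067) = 0.56969/0.23704 = 2.40335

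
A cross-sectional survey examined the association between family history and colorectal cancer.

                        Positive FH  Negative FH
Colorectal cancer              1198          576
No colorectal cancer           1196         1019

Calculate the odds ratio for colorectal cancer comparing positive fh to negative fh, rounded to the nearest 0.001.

1.772

Reading the table with exposure as columns: a = 1198 (Positive FH, case), b = 1196 (Positive FH, non-case), c = 576 (Negative FH, case), d = 1019.
OR = (a·d)/(b·c) = (1198 × 1019) / (1196 × 576) = 1220762 / 688896 = 1.77206
The odds of colorectal cancer are about 1.77 times as high in the positive fh group.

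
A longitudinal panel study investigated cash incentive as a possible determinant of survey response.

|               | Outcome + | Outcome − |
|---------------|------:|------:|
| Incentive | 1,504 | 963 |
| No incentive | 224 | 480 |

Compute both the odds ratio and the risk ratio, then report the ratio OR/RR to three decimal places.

1.747

Cells: a = 1504, b = 963, c = 224, d = 480.
OR = (1504·480)/(963·224) = 721920/215712 = 3.34668
Risk in exposed = 1504/2467 = 0.60965; risk in unexposed = 224/704 = 0.31818; RR = 1.91603
OR/RR = 3.34668 / 1.91603 = 1.74667
The outcome is not rare, so the OR lies further from 1 than the RR.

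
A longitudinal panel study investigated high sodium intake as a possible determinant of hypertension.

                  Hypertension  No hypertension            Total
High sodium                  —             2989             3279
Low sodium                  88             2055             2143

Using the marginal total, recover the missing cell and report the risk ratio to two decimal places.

The missing cell is in the exposed row: 3279 − 2989 = 290.
So a = 290, b = 2989, c = 88, d = 2055.
RR = [a/(a+b)] / [c/(c+d)] = (290/3279) / (88/2143) = 0.08844/0.04106 = 2.15375

2.15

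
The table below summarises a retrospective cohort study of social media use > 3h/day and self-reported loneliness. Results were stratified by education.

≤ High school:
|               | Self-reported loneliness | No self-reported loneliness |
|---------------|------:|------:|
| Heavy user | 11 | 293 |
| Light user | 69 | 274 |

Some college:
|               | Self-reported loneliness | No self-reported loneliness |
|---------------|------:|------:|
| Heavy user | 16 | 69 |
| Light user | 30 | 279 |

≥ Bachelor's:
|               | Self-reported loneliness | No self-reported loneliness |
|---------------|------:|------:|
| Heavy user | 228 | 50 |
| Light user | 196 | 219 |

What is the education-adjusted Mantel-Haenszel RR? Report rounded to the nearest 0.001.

1.318

RR_MH = Σ(aᵢ·n₀ᵢ/nᵢ) / Σ(cᵢ·n₁ᵢ/nᵢ), with n₁ᵢ = aᵢ+bᵢ (exposed), n₀ᵢ = cᵢ+dᵢ (unexposed), nᵢ = n₁ᵢ+n₀ᵢ.
Stratum 1 (≤ High school): n₁ = 304, n₀ = 343, n = 647; a·n₀/n = 11·343/647 = 5.8315; c·n₁/n = 69·304/647 = 32.4204
Stratum 2 (Some college): n₁ = 85, n₀ = 309, n = 394; a·n₀/n = 16·309/394 = 12.5482; c·n₁/n = 30·85/394 = 6.4721
Stratum 3 (≥ Bachelor's): n₁ = 278, n₀ = 415, n = 693; a·n₀/n = 228·415/693 = 136.5368; c·n₁/n = 196·278/693 = 78.6263
RR_MH = (5.8315 + 12.5482 + 136.5368) / (32.4204 + 6.4721 + 78.6263) = 154.9166 / 117.5187 = 1.31823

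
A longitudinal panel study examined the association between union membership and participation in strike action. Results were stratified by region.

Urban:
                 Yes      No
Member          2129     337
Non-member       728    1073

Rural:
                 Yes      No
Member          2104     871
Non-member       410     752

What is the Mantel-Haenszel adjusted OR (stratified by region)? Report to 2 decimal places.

6.38

OR_MH = Σ(aᵢdᵢ/nᵢ) / Σ(bᵢcᵢ/nᵢ), where nᵢ is the stratum total.
Stratum 1 (Urban): n = 4267; a·d/n = 2129·1073/4267 = 535.3684; b·c/n = 337·728/4267 = 57.4961
Stratum 2 (Rural): n = 4137; a·d/n = 2104·752/4137 = 382.4530; b·c/n = 871·410/4137 = 86.3210
OR_MH = (535.3684 + 382.4530) / (57.4961 + 86.3210) = 917.8214 / 143.8171 = 6.38186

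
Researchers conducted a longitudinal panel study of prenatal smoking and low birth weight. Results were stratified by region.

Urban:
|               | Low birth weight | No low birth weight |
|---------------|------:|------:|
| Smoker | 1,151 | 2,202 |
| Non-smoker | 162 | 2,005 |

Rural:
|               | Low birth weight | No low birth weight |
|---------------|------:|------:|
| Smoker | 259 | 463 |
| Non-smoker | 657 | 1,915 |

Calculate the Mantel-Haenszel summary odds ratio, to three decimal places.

OR_MH = Σ(aᵢdᵢ/nᵢ) / Σ(bᵢcᵢ/nᵢ), where nᵢ is the stratum total.
Stratum 1 (Urban): n = 5520; a·d/n = 1151·2005/5520 = 418.0716; b·c/n = 2202·162/5520 = 64.6239
Stratum 2 (Rural): n = 3294; a·d/n = 259·1915/3294 = 150.5723; b·c/n = 463·657/3294 = 92.3470
OR_MH = (418.0716 + 150.5723) / (64.6239 + 92.3470) = 568.6438 / 156.9709 = 3.62261

3.623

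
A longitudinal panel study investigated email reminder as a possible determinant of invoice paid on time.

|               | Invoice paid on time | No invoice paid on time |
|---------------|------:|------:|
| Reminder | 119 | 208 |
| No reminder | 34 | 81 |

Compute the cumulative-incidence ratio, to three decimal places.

Cells: a = 119, b = 208, c = 34, d = 81.
Risk in exposed = 119/327 = 0.36391; risk in unexposed = 34/115 = 0.29565.
RR = 0.36391 / 0.29565 = 1.23089
The risk among the exposed is 1.23 times that among the unexposed.

1.231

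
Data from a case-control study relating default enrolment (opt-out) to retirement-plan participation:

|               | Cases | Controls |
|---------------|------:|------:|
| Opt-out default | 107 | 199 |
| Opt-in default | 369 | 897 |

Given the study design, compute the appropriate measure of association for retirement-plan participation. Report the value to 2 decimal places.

1.31

Cells: a = 107, b = 199, c = 369, d = 897.
This is a case-control study: participants were sampled on outcome status, so risks in the source population cannot be estimated directly — relative risk is not valid here. The odds ratio is the appropriate measure.
OR = (a·d)/(b·c) = (107 × 897) / (199 × 369) = 95979 / 73431 = 1.30706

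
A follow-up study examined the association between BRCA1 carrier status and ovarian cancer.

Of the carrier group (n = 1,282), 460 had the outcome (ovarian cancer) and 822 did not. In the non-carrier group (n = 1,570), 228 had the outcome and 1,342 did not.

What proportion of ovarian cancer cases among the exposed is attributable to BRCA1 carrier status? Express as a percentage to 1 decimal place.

59.5

From the description: a = 460, b = 822, c = 228, d = 1342.
Risk in exposed = 460/1282 = 0.35881; risk in unexposed = 228/1570 = 0.14522.
RR = 0.35881/0.14522 = 2.47078
AR% = (RR − 1)/RR × 100 = (2.47078 − 1)/2.47078 × 100 = 59.5270%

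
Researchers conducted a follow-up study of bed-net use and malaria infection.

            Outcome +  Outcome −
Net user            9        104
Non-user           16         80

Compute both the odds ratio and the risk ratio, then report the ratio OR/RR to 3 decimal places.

0.905

Cells: a = 9, b = 104, c = 16, d = 80.
OR = (9·80)/(104·16) = 720/1664 = 0.43269
Risk in exposed = 9/113 = 0.07965; risk in unexposed = 16/96 = 0.16667; RR = 0.47788
OR/RR = 0.43269 / 0.47788 = 0.90545
The outcome is not rare, so the OR lies further from 1 than the RR.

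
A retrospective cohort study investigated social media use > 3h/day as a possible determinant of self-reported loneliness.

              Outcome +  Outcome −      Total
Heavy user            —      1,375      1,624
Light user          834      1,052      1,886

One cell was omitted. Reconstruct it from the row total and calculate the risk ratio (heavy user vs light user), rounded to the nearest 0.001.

The missing cell is in the exposed row: 1624 − 1375 = 249.
So a = 249, b = 1375, c = 834, d = 1052.
RR = [a/(a+b)] / [c/(c+d)] = (249/1624) / (834/1886) = 0.15333/0.44221 = 0.34673

0.347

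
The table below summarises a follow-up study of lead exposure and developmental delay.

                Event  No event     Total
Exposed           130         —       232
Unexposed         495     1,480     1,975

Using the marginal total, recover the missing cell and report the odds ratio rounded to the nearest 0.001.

The missing cell is in the exposed row: 232 − 130 = 102.
So a = 130, b = 102, c = 495, d = 1480.
OR = (a·d)/(b·c) = (130 × 1480) / (102 × 495) = 192400 / 50490 = 3.81066

3.811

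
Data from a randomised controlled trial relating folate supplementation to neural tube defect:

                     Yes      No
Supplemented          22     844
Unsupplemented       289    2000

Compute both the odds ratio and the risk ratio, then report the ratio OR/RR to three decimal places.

Cells: a = 22, b = 844, c = 289, d = 2000.
OR = (22·2000)/(844·289) = 44000/243916 = 0.18039
Risk in exposed = 22/866 = 0.02540; risk in unexposed = 289/2289 = 0.12626; RR = 0.20121
OR/RR = 0.18039 / 0.20121 = 0.89652
The outcome is not rare, so the OR lies further from 1 than the RR.

0.897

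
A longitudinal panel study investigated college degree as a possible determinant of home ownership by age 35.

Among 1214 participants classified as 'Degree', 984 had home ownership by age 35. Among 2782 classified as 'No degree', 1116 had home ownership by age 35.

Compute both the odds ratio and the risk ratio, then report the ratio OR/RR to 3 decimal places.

From the description: a = 984, b = 230, c = 1116, d = 1666.
OR = (984·1666)/(230·1116) = 1639344/256680 = 6.38672
Risk in exposed = 984/1214 = 0.81054; risk in unexposed = 1116/2782 = 0.40115; RR = 2.02055
OR/RR = 6.38672 / 2.02055 = 3.16089
The outcome is not rare, so the OR lies further from 1 than the RR.

3.161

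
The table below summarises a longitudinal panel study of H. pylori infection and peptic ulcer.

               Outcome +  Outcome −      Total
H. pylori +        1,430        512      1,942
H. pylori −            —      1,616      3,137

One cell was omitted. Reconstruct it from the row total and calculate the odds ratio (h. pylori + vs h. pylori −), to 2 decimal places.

2.97

The missing cell is in the unexposed row: 3137 − 1616 = 1521.
So a = 1430, b = 512, c = 1521, d = 1616.
OR = (a·d)/(b·c) = (1430 × 1616) / (512 × 1521) = 2310880 / 778752 = 2.96741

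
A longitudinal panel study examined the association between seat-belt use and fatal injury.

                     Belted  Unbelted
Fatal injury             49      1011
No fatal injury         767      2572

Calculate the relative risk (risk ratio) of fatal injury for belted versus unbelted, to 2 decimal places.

Reading the table with exposure as columns: a = 49 (Belted, case), b = 767 (Belted, non-case), c = 1011 (Unbelted, case), d = 2572.
Risk in exposed = 49/816 = 0.06005; risk in unexposed = 1011/3583 = 0.28217.
RR = 0.06005 / 0.28217 = 0.21281
The risk is 79% lower among the exposed than among the unexposed.

0.21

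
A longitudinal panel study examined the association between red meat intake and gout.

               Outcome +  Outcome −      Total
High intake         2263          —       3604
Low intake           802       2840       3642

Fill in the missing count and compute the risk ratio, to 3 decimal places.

2.851

The missing cell is in the exposed row: 3604 − 2263 = 1341.
So a = 2263, b = 1341, c = 802, d = 2840.
RR = [a/(a+b)] / [c/(c+d)] = (2263/3604) / (802/3642) = 0.62791/0.22021 = 2.85145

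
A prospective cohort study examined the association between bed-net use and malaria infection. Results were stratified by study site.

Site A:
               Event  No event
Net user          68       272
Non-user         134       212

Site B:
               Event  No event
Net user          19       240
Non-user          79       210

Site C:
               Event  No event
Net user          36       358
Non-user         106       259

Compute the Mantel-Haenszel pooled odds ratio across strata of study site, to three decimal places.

0.295

OR_MH = Σ(aᵢdᵢ/nᵢ) / Σ(bᵢcᵢ/nᵢ), where nᵢ is the stratum total.
Stratum 1 (Site A): n = 686; a·d/n = 68·212/686 = 21.0146; b·c/n = 272·134/686 = 53.1312
Stratum 2 (Site B): n = 548; a·d/n = 19·210/548 = 7.2810; b·c/n = 240·79/548 = 34.5985
Stratum 3 (Site C): n = 759; a·d/n = 36·259/759 = 12.2846; b·c/n = 358·106/759 = 49.9974
OR_MH = (21.0146 + 7.2810 + 12.2846) / (53.1312 + 34.5985 + 49.9974) = 40.5802 / 137.7271 = 0.29464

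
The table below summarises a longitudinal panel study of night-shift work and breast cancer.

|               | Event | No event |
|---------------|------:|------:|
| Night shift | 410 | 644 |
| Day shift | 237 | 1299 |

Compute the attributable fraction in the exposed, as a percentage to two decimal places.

60.33

Cells: a = 410, b = 644, c = 237, d = 1299.
Risk in exposed = 410/1054 = 0.38899; risk in unexposed = 237/1536 = 0.15430.
RR = 0.38899/0.15430 = 2.52108
AR% = (RR − 1)/RR × 100 = (2.52108 − 1)/2.52108 × 100 = 60.3344%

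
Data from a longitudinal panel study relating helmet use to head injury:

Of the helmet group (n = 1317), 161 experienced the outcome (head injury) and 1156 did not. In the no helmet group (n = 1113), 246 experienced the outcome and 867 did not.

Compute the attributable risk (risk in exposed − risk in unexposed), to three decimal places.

-0.099

From the description: a = 161, b = 1156, c = 246, d = 867.
Risk in exposed = 161/1317 = 0.122248; risk in unexposed = 246/1113 = 0.221024.
Risk difference = 0.122248 − 0.221024 = -0.098777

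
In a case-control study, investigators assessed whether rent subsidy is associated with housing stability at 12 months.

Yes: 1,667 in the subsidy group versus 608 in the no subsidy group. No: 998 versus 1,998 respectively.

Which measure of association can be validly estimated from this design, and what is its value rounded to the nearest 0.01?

From the description: a = 1667, b = 998, c = 608, d = 1998.
This is a case-control study: participants were sampled on outcome status, so risks in the source population cannot be estimated directly — relative risk is not valid here. The odds ratio is the appropriate measure.
OR = (a·d)/(b·c) = (1667 × 1998) / (998 × 608) = 3330666 / 606784 = 5.48905

5.49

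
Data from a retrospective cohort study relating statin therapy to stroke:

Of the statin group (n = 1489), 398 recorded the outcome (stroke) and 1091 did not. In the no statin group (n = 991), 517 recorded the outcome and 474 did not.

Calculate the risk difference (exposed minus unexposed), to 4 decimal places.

From the description: a = 398, b = 1091, c = 517, d = 474.
Risk in exposed = 398/1489 = 0.267293; risk in unexposed = 517/991 = 0.521695.
Risk difference = 0.267293 − 0.521695 = -0.254402

-0.2544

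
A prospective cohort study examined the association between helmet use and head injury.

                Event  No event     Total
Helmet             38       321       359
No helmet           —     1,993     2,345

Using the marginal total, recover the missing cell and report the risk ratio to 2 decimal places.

The missing cell is in the unexposed row: 2345 − 1993 = 352.
So a = 38, b = 321, c = 352, d = 1993.
RR = [a/(a+b)] / [c/(c+d)] = (38/359) / (352/2345) = 0.10585/0.15011 = 0.70516

0.71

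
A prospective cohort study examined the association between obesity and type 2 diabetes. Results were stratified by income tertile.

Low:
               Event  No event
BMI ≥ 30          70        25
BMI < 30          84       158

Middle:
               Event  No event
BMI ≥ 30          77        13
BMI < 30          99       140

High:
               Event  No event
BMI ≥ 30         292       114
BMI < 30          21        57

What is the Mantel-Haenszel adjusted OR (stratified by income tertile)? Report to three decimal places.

6.625

OR_MH = Σ(aᵢdᵢ/nᵢ) / Σ(bᵢcᵢ/nᵢ), where nᵢ is the stratum total.
Stratum 1 (Low): n = 337; a·d/n = 70·158/337 = 32.8190; b·c/n = 25·84/337 = 6.2315
Stratum 2 (Middle): n = 329; a·d/n = 77·140/329 = 32.7660; b·c/n = 13·99/329 = 3.9119
Stratum 3 (High): n = 484; a·d/n = 292·57/484 = 34.3884; b·c/n = 114·21/484 = 4.9463
OR_MH = (32.8190 + 32.7660 + 34.3884) / (6.2315 + 3.9119 + 4.9463) = 99.9734 / 15.0896 = 6.62532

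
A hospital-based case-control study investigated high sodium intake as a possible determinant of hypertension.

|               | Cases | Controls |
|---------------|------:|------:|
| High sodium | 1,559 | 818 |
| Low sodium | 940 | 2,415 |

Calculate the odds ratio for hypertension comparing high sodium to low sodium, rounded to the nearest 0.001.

Cells: a = 1559, b = 818, c = 940, d = 2415.
OR = (a·d)/(b·c) = (1559 × 2415) / (818 × 940) = 3764985 / 768920 = 4.89646
The odds of hypertension are about 4.90 times as high in the high sodium group.

4.896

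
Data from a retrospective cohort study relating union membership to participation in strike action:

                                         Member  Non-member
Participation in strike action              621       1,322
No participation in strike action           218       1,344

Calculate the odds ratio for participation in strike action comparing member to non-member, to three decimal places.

2.896

Reading the table with exposure as columns: a = 621 (Member, case), b = 218 (Member, non-case), c = 1322 (Non-member, case), d = 1344.
OR = (a·d)/(b·c) = (621 × 1344) / (218 × 1322) = 834624 / 288196 = 2.89603
The odds of participation in strike action are about 2.90 times as high in the member group.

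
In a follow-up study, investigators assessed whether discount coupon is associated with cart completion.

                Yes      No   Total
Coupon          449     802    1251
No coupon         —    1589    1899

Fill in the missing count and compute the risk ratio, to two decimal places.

The missing cell is in the unexposed row: 1899 − 1589 = 310.
So a = 449, b = 802, c = 310, d = 1589.
RR = [a/(a+b)] / [c/(c+d)] = (449/1251) / (310/1899) = 0.35891/0.16324 = 2.19863

2.20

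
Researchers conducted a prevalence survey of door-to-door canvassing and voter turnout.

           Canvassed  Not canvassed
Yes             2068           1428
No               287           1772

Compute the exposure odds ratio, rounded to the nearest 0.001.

8.941

Reading the table with exposure as columns: a = 2068 (Canvassed, case), b = 287 (Canvassed, non-case), c = 1428 (Not canvassed, case), d = 1772.
OR = (a·d)/(b·c) = (2068 × 1772) / (287 × 1428) = 3664496 / 409836 = 8.94137
The odds of voter turnout are about 8.94 times as high in the canvassed group.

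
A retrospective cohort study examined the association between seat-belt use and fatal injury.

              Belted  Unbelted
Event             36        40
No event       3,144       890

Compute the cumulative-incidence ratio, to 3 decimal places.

Reading the table with exposure as columns: a = 36 (Belted, case), b = 3144 (Belted, non-case), c = 40 (Unbelted, case), d = 890.
Risk in exposed = 36/3180 = 0.01132; risk in unexposed = 40/930 = 0.04301.
RR = 0.01132 / 0.04301 = 0.26321
The risk is 74% lower among the exposed than among the unexposed.

0.263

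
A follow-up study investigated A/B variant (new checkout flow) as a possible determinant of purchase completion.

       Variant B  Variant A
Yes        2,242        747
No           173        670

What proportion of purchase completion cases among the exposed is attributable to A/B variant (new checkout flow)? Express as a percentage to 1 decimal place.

43.2

Reading the table with exposure as columns: a = 2242 (Variant B, case), b = 173 (Variant B, non-case), c = 747 (Variant A, case), d = 670.
Risk in exposed = 2242/2415 = 0.92836; risk in unexposed = 747/1417 = 0.52717.
RR = 0.92836/0.52717 = 1.76103
AR% = (RR − 1)/RR × 100 = (1.76103 − 1)/1.76103 × 100 = 43.2152%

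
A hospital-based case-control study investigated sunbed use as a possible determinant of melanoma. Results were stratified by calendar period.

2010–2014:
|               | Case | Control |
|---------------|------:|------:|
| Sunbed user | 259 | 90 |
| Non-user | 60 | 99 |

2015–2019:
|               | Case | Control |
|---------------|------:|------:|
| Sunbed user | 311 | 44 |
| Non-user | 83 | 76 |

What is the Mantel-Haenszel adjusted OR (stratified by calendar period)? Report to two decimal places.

OR_MH = Σ(aᵢdᵢ/nᵢ) / Σ(bᵢcᵢ/nᵢ), where nᵢ is the stratum total.
Stratum 1 (2010–2014): n = 508; a·d/n = 259·99/508 = 50.4744; b·c/n = 90·60/508 = 10.6299
Stratum 2 (2015–2019): n = 514; a·d/n = 311·76/514 = 45.9844; b·c/n = 44·83/514 = 7.1051
OR_MH = (50.4744 + 45.9844) / (10.6299 + 7.1051) = 96.4588 / 17.7350 = 5.43890

5.44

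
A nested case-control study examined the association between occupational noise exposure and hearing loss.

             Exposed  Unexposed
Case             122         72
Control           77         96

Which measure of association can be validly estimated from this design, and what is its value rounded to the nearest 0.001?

2.113

Reading the table with exposure as columns: a = 122 (Exposed, case), b = 77 (Exposed, non-case), c = 72 (Unexposed, case), d = 96.
This is a nested case-control study: participants were sampled on outcome status, so risks in the source population cannot be estimated directly — relative risk is not valid here. The odds ratio is the appropriate measure.
OR = (a·d)/(b·c) = (122 × 96) / (77 × 72) = 11712 / 5544 = 2.11255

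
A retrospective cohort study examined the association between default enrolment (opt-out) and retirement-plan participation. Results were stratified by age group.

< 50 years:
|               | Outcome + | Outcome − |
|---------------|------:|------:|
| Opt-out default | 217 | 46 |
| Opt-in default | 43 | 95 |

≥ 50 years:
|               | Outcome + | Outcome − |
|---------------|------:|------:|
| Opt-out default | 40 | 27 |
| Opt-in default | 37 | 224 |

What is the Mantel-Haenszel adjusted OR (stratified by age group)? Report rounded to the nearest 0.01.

OR_MH = Σ(aᵢdᵢ/nᵢ) / Σ(bᵢcᵢ/nᵢ), where nᵢ is the stratum total.
Stratum 1 (< 50 years): n = 401; a·d/n = 217·95/401 = 51.4090; b·c/n = 46·43/401 = 4.9327
Stratum 2 (≥ 50 years): n = 328; a·d/n = 40·224/328 = 27.3171; b·c/n = 27·37/328 = 3.0457
OR_MH = (51.4090 + 27.3171) / (4.9327 + 3.0457) = 78.7261 / 7.9784 = 9.86740

9.87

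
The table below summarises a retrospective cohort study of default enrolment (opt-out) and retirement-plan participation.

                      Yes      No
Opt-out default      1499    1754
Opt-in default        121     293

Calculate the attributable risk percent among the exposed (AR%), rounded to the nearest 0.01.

36.57

Cells: a = 1499, b = 1754, c = 121, d = 293.
Risk in exposed = 1499/3253 = 0.46081; risk in unexposed = 121/414 = 0.29227.
RR = 0.46081/0.29227 = 1.57664
AR% = (RR − 1)/RR × 100 = (1.57664 − 1)/1.57664 × 100 = 36.5740%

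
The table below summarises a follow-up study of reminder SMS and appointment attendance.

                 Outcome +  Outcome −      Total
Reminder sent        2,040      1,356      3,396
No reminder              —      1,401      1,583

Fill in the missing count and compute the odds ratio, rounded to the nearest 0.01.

The missing cell is in the unexposed row: 1583 − 1401 = 182.
So a = 2040, b = 1356, c = 182, d = 1401.
OR = (a·d)/(b·c) = (2040 × 1401) / (1356 × 182) = 2858040 / 246792 = 11.58076

11.58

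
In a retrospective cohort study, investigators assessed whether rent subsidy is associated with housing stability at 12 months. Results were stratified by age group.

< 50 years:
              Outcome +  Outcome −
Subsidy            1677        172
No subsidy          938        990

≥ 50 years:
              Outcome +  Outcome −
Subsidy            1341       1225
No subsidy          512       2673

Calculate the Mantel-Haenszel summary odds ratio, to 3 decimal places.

7.003

OR_MH = Σ(aᵢdᵢ/nᵢ) / Σ(bᵢcᵢ/nᵢ), where nᵢ is the stratum total.
Stratum 1 (< 50 years): n = 3777; a·d/n = 1677·990/3777 = 439.5631; b·c/n = 172·938/3777 = 42.7154
Stratum 2 (≥ 50 years): n = 5751; a·d/n = 1341·2673/5751 = 623.2817; b·c/n = 1225·512/5751 = 109.0593
OR_MH = (439.5631 + 623.2817) / (42.7154 + 109.0593) = 1062.8448 / 151.7747 = 7.00278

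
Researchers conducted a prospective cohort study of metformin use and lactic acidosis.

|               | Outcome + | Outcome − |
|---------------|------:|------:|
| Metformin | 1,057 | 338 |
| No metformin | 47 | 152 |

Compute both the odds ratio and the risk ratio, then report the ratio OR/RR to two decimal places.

Cells: a = 1057, b = 338, c = 47, d = 152.
OR = (1057·152)/(338·47) = 160664/15886 = 10.11356
Risk in exposed = 1057/1395 = 0.75771; risk in unexposed = 47/199 = 0.23618; RR = 3.20816
OR/RR = 10.11356 / 3.20816 = 3.15245
The outcome is not rare, so the OR lies further from 1 than the RR.

3.15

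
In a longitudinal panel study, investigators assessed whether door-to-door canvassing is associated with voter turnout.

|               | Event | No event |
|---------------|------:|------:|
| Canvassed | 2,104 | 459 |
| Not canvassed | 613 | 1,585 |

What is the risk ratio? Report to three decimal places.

Cells: a = 2104, b = 459, c = 613, d = 1585.
Risk in exposed = 2104/2563 = 0.82091; risk in unexposed = 613/2198 = 0.27889.
RR = 0.82091 / 0.27889 = 2.94350
The risk among the exposed is 2.94 times that among the unexposed.

2.944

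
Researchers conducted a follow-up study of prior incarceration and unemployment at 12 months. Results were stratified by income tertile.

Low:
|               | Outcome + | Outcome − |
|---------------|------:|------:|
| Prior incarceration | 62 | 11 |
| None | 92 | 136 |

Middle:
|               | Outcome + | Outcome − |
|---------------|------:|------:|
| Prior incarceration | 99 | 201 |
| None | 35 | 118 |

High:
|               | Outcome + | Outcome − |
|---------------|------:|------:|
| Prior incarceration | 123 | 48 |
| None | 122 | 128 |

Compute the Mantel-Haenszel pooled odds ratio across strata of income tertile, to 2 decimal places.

OR_MH = Σ(aᵢdᵢ/nᵢ) / Σ(bᵢcᵢ/nᵢ), where nᵢ is the stratum total.
Stratum 1 (Low): n = 301; a·d/n = 62·136/301 = 28.0133; b·c/n = 11·92/301 = 3.3621
Stratum 2 (Middle): n = 453; a·d/n = 99·118/453 = 25.7881; b·c/n = 201·35/453 = 15.5298
Stratum 3 (High): n = 421; a·d/n = 123·128/421 = 37.3967; b·c/n = 48·122/421 = 13.9097
OR_MH = (28.0133 + 25.7881 + 37.3967) / (3.3621 + 15.5298 + 13.9097) = 91.1980 / 32.8017 = 2.78029

2.78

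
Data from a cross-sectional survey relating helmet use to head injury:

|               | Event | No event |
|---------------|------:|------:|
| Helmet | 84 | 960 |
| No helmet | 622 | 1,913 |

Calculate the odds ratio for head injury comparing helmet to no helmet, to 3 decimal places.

0.269

Cells: a = 84, b = 960, c = 622, d = 1913.
OR = (a·d)/(b·c) = (84 × 1913) / (960 × 622) = 160692 / 597120 = 0.26911
Exposure is associated with lower odds of head injury (OR = 0.27 < 1).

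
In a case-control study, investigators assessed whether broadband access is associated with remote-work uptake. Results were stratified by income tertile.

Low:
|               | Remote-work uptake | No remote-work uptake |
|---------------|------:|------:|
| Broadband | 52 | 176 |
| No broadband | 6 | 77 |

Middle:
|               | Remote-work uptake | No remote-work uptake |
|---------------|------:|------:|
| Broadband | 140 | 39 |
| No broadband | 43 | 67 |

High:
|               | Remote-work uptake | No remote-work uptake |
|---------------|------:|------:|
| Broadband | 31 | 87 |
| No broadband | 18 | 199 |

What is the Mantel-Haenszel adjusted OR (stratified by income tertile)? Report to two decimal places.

OR_MH = Σ(aᵢdᵢ/nᵢ) / Σ(bᵢcᵢ/nᵢ), where nᵢ is the stratum total.
Stratum 1 (Low): n = 311; a·d/n = 52·77/311 = 12.8746; b·c/n = 176·6/311 = 3.3955
Stratum 2 (Middle): n = 289; a·d/n = 140·67/289 = 32.4567; b·c/n = 39·43/289 = 5.8028
Stratum 3 (High): n = 335; a·d/n = 31·199/335 = 18.4149; b·c/n = 87·18/335 = 4.6746
OR_MH = (12.8746 + 32.4567 + 18.4149) / (3.3955 + 5.8028 + 4.6746) = 63.7463 / 13.8729 = 4.59502

4.60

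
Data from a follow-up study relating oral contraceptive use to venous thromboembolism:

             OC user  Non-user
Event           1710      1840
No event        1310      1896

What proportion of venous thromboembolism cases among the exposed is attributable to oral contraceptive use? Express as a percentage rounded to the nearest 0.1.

Reading the table with exposure as columns: a = 1710 (OC user, case), b = 1310 (OC user, non-case), c = 1840 (Non-user, case), d = 1896.
Risk in exposed = 1710/3020 = 0.56623; risk in unexposed = 1840/3736 = 0.49251.
RR = 0.56623/0.49251 = 1.14968
AR% = (RR − 1)/RR × 100 = (1.14968 − 1)/1.14968 × 100 = 13.0195%

13.0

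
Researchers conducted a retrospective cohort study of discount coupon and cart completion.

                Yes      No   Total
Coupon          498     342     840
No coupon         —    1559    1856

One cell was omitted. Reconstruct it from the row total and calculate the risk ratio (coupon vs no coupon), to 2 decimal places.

The missing cell is in the unexposed row: 1856 − 1559 = 297.
So a = 498, b = 342, c = 297, d = 1559.
RR = [a/(a+b)] / [c/(c+d)] = (498/840) / (297/1856) = 0.59286/0.16002 = 3.70486

3.70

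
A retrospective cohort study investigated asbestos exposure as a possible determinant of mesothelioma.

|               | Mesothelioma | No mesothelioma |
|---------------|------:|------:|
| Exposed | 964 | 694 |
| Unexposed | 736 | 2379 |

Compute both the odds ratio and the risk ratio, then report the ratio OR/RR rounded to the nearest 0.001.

Cells: a = 964, b = 694, c = 736, d = 2379.
OR = (964·2379)/(694·736) = 2293356/510784 = 4.48987
Risk in exposed = 964/1658 = 0.58142; risk in unexposed = 736/3115 = 0.23628; RR = 2.46078
OR/RR = 4.48987 / 2.46078 = 1.82457
The outcome is not rare, so the OR lies further from 1 than the RR.

1.825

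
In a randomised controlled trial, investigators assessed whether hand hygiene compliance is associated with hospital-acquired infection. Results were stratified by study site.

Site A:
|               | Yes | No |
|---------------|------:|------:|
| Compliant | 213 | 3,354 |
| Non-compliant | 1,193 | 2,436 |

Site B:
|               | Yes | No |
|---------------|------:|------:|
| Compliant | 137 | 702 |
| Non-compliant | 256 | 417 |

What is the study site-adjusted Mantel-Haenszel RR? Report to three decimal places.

0.230

RR_MH = Σ(aᵢ·n₀ᵢ/nᵢ) / Σ(cᵢ·n₁ᵢ/nᵢ), with n₁ᵢ = aᵢ+bᵢ (exposed), n₀ᵢ = cᵢ+dᵢ (unexposed), nᵢ = n₁ᵢ+n₀ᵢ.
Stratum 1 (Site A): n₁ = 3567, n₀ = 3629, n = 7196; a·n₀/n = 213·3629/7196 = 107.4176; c·n₁/n = 1193·3567/7196 = 591.3606
Stratum 2 (Site B): n₁ = 839, n₀ = 673, n = 1512; a·n₀/n = 137·673/1512 = 60.9795; c·n₁/n = 256·839/1512 = 142.0529
RR_MH = (107.4176 + 60.9795) / (591.3606 + 142.0529) = 168.3971 / 733.4135 = 0.22961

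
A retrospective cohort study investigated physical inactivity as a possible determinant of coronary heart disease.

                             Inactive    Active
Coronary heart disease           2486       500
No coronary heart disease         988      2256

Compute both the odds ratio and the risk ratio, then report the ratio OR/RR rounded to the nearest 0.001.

2.878

Reading the table with exposure as columns: a = 2486 (Inactive, case), b = 988 (Inactive, non-case), c = 500 (Active, case), d = 2256.
OR = (2486·2256)/(988·500) = 5608416/494000 = 11.35307
Risk in exposed = 2486/3474 = 0.71560; risk in unexposed = 500/2756 = 0.18142; RR = 3.94440
OR/RR = 11.35307 / 3.94440 = 2.87828
The outcome is not rare, so the OR lies further from 1 than the RR.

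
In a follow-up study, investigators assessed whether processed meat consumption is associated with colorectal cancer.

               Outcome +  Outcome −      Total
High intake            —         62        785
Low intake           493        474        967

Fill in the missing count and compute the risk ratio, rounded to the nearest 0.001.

The missing cell is in the exposed row: 785 − 62 = 723.
So a = 723, b = 62, c = 493, d = 474.
RR = [a/(a+b)] / [c/(c+d)] = (723/785) / (493/967) = 0.92102/0.50982 = 1.80654

1.807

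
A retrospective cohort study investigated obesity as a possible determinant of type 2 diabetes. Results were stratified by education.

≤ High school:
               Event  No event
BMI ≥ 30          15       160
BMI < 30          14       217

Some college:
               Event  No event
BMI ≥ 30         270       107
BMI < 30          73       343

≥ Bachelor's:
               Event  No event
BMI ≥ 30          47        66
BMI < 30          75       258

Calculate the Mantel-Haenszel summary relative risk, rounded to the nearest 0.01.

3.10

RR_MH = Σ(aᵢ·n₀ᵢ/nᵢ) / Σ(cᵢ·n₁ᵢ/nᵢ), with n₁ᵢ = aᵢ+bᵢ (exposed), n₀ᵢ = cᵢ+dᵢ (unexposed), nᵢ = n₁ᵢ+n₀ᵢ.
Stratum 1 (≤ High school): n₁ = 175, n₀ = 231, n = 406; a·n₀/n = 15·231/406 = 8.5345; c·n₁/n = 14·175/406 = 6.0345
Stratum 2 (Some college): n₁ = 377, n₀ = 416, n = 793; a·n₀/n = 270·416/793 = 141.6393; c·n₁/n = 73·377/793 = 34.7049
Stratum 3 (≥ Bachelor's): n₁ = 113, n₀ = 333, n = 446; a·n₀/n = 47·333/446 = 35.0919; c·n₁/n = 75·113/446 = 19.0022
RR_MH = (8.5345 + 141.6393 + 35.0919) / (6.0345 + 34.7049 + 19.0022) = 185.2658 / 59.7416 = 3.10112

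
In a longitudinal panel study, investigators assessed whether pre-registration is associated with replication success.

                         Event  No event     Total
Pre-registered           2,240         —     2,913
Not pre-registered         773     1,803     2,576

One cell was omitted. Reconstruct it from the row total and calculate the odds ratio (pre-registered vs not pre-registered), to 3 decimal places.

The missing cell is in the exposed row: 2913 − 2240 = 673.
So a = 2240, b = 673, c = 773, d = 1803.
OR = (a·d)/(b·c) = (2240 × 1803) / (673 × 773) = 4038720 / 520229 = 7.76335

7.763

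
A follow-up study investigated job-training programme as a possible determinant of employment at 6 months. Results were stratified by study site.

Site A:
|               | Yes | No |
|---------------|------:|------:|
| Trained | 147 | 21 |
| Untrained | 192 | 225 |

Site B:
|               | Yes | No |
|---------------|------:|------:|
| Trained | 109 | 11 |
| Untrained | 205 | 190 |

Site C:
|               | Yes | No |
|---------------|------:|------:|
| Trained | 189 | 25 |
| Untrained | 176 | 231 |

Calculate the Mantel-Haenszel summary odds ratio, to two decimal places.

OR_MH = Σ(aᵢdᵢ/nᵢ) / Σ(bᵢcᵢ/nᵢ), where nᵢ is the stratum total.
Stratum 1 (Site A): n = 585; a·d/n = 147·225/585 = 56.5385; b·c/n = 21·192/585 = 6.8923
Stratum 2 (Site B): n = 515; a·d/n = 109·190/515 = 40.2136; b·c/n = 11·205/515 = 4.3786
Stratum 3 (Site C): n = 621; a·d/n = 189·231/621 = 70.3043; b·c/n = 25·176/621 = 7.0853
OR_MH = (56.5385 + 40.2136 + 70.3043) / (6.8923 + 4.3786 + 7.0853) = 167.0564 / 18.3563 = 9.10077

9.10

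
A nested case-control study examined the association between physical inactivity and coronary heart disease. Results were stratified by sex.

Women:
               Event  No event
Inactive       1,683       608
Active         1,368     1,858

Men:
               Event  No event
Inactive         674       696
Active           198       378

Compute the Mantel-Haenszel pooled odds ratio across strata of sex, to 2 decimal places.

OR_MH = Σ(aᵢdᵢ/nᵢ) / Σ(bᵢcᵢ/nᵢ), where nᵢ is the stratum total.
Stratum 1 (Women): n = 5517; a·d/n = 1683·1858/5517 = 566.7961; b·c/n = 608·1368/5517 = 150.7602
Stratum 2 (Men): n = 1946; a·d/n = 674·378/1946 = 130.9209; b·c/n = 696·198/1946 = 70.8160
OR_MH = (566.7961 + 130.9209) / (150.7602 + 70.8160) = 697.7169 / 221.5762 = 3.14888

3.15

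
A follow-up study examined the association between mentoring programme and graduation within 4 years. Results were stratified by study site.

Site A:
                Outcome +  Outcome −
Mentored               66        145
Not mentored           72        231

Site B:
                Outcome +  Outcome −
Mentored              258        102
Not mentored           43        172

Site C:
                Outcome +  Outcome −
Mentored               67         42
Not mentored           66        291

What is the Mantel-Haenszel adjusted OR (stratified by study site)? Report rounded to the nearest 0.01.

OR_MH = Σ(aᵢdᵢ/nᵢ) / Σ(bᵢcᵢ/nᵢ), where nᵢ is the stratum total.
Stratum 1 (Site A): n = 514; a·d/n = 66·231/514 = 29.6615; b·c/n = 145·72/514 = 20.3113
Stratum 2 (Site B): n = 575; a·d/n = 258·172/575 = 77.1757; b·c/n = 102·43/575 = 7.6278
Stratum 3 (Site C): n = 466; a·d/n = 67·291/466 = 41.8391; b·c/n = 42·66/466 = 5.9485
OR_MH = (29.6615 + 77.1757 + 41.8391) / (20.3113 + 7.6278 + 5.9485) = 148.6762 / 33.8876 = 4.38733

4.39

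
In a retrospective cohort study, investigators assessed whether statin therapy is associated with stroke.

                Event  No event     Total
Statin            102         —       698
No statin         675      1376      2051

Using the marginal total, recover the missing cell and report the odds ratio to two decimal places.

0.35

The missing cell is in the exposed row: 698 − 102 = 596.
So a = 102, b = 596, c = 675, d = 1376.
OR = (a·d)/(b·c) = (102 × 1376) / (596 × 675) = 140352 / 402300 = 0.34887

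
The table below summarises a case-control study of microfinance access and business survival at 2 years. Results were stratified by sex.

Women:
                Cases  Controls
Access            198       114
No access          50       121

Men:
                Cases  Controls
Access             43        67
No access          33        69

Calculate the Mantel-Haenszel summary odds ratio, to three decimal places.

2.861

OR_MH = Σ(aᵢdᵢ/nᵢ) / Σ(bᵢcᵢ/nᵢ), where nᵢ is the stratum total.
Stratum 1 (Women): n = 483; a·d/n = 198·121/483 = 49.6025; b·c/n = 114·50/483 = 11.8012
Stratum 2 (Men): n = 212; a·d/n = 43·69/212 = 13.9953; b·c/n = 67·33/212 = 10.4292
OR_MH = (49.6025 + 13.9953) / (11.8012 + 10.4292) = 63.5978 / 22.2305 = 2.86084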